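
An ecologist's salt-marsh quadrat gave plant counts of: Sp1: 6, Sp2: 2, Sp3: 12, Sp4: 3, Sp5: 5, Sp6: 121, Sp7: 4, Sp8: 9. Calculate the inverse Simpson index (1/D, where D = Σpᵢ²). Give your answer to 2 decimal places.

Total N = 6+2+12+3+5+121+4+9 = 162, so the proportions are 0.03704, 0.01235, 0.07407, 0.01852, 0.03086, 0.74691, 0.02469, 0.05556 (working shown to 5 dp, full precision carried).
D = 0.03704² + 0.01235² + 0.07407² + 0.01852² + 0.03086² + 0.74691² + 0.02469² + 0.05556² = 0.00137 + 0.00015 + 0.00549 + 0.00034 + 0.00095 + 0.55788 + 0.00061 + 0.00309 = 0.56988.
So 1/D = 1.7547, i.e. 1.75 to 2 decimal places.

1.75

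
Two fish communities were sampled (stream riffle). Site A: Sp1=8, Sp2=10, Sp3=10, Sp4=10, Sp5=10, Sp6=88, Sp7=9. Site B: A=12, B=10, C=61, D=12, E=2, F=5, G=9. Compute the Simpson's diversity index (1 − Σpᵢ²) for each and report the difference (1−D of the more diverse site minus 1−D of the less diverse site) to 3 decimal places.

0.052

Site A: N=145, proportions 0.05517, 0.06897, 0.06897, 0.06897, 0.06897, 0.6069, 0.06207, giving 1−D = 0.60576 (working shown to 5 dp, full precision carried).
Site B: N=111, proportions 0.10811, 0.09009, 0.54955, 0.10811, 0.01802, 0.04505, 0.08108, giving 1−D = 0.65758.
Difference = |0.60576 − 0.65758| = 0.05182, i.e. 0.052 to 3 decimal places.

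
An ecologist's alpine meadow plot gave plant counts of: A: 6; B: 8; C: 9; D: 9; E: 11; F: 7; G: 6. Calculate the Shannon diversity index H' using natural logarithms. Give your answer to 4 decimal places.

Total N = 6+8+9+9+11+7+6 = 56, so the proportions are 0.107143, 0.142857, 0.160714, 0.160714, 0.196429, 0.125, 0.107143 (working shown to 6 dp, full precision carried).
Each pᵢ ln pᵢ term: 0.107143×(-2.233592)=-0.239313, 0.142857×(-1.945910)=-0.277987, 0.160714×(-1.828127)=-0.293806, 0.160714×(-1.828127)=-0.293806, 0.196429×(-1.627456)=-0.319679, 0.125×(-2.079442)=-0.259930, 0.107143×(-2.233592)=-0.239313.
Sum = -1.923835, so H' = 1.9238.

1.9238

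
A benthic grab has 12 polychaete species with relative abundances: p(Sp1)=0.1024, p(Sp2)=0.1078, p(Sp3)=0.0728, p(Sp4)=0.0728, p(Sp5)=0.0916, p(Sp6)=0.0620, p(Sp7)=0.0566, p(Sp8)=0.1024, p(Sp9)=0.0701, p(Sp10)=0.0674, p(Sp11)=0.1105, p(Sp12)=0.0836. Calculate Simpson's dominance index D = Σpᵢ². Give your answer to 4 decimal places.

D = 0.1024² + 0.1078² + 0.0728² + 0.0728² + 0.0916² + 0.062² + 0.0566² + 0.1024² + 0.0701² + 0.0674² + 0.1105² + 0.0836² = 0.010486 + 0.011621 + 0.005300 + 0.005300 + 0.008391 + 0.003844 + 0.003204 + 0.010486 + 0.004914 + 0.004543 + 0.012210 + 0.006989 = 0.087286 (working shown to 6 dp, full precision carried).
To 4 decimal places, D = 0.0873.

0.0873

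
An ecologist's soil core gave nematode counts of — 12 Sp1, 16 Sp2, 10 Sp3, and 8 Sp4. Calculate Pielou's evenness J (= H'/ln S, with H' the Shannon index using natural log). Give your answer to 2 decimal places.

Total N = 12+16+10+8 = 46, so the proportions are 0.2609, 0.3478, 0.2174, 0.1739 (working shown to 4 dp, full precision carried).
H' = −Σ pᵢ ln pᵢ = −((-0.3505) + (-0.3673) + (-0.3318) + (-0.3042)) = 1.3538.
With S = 4 species, ln S = 1.3863, so J = 1.3538/1.3863 = 0.9766, i.e. 0.98 to 2 decimal places.

0.98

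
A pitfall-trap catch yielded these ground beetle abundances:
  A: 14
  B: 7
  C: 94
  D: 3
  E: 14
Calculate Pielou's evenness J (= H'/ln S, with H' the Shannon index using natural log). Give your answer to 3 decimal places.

0.596

Total N = 14+7+94+3+14 = 132, so the proportions are 0.10606, 0.05303, 0.71212, 0.02273, 0.10606 (working shown to 5 dp, full precision carried).
H' = −Σ pᵢ ln pᵢ = −((-0.23797) + (-0.15574) + (-0.24177) + (-0.08600) + (-0.23797)) = 0.95946.
With S = 5 species, ln S = 1.60944, so J = 0.95946/1.60944 = 0.59615, i.e. 0.596 to 3 decimal places.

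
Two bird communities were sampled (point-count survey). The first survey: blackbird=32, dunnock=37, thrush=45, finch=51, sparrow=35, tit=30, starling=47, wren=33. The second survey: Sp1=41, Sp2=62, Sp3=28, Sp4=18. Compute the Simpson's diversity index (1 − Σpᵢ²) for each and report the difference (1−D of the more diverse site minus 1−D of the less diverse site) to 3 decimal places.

0.169

The first survey: N=310, proportions 0.10323, 0.11935, 0.14516, 0.16452, 0.1129, 0.09677, 0.15161, 0.10645, giving 1−D = 0.87053 (working shown to 5 dp, full precision carried).
The second survey: N=149, proportions 0.27517, 0.41611, 0.18792, 0.12081, giving 1−D = 0.70123.
Difference = |0.87053 − 0.70123| = 0.16930, i.e. 0.169 to 3 decimal places.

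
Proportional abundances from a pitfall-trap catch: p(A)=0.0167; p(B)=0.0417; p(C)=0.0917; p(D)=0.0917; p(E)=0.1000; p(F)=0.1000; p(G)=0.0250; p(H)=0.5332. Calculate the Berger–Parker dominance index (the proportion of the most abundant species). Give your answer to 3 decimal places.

0.533

The largest proportion is 0.5332, i.e. d = 0.533 to 3 decimal places.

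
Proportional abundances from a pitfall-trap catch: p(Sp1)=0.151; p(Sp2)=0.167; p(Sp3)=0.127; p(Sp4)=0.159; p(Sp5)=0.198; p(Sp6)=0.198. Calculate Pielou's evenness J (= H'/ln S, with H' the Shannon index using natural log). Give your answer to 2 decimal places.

0.99

H' = −Σ pᵢ ln pᵢ = −((-0.2855) + (-0.2989) + (-0.2621) + (-0.2924) + (-0.3207) + (-0.3207)) = 1.7801 (working shown to 4 dp, full precision carried).
With S = 6 species, ln S = 1.7918, so J = 1.7801/1.7918 = 0.9935, i.e. 0.99 to 2 decimal places.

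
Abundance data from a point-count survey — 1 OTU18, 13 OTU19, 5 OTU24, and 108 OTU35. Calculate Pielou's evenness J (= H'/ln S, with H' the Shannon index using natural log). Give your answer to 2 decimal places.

Total N = 1+13+5+108 = 127, so the proportions are 0.0079, 0.1024, 0.0394, 0.8504 (working shown to 4 dp, full precision carried).
H' = −Σ pᵢ ln pᵢ = −((-0.0381) + (-0.2333) + (-0.1274) + (-0.1378)) = 0.5366.
With S = 4 species, ln S = 1.3863, so J = 0.5366/1.3863 = 0.3871, i.e. 0.39 to 2 decimal places.

0.39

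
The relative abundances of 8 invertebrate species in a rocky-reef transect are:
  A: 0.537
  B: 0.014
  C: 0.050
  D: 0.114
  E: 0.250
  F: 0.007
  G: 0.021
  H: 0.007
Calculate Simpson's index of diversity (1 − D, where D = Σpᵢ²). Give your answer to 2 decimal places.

D = 0.537² + 0.014² + 0.05² + 0.114² + 0.25² + 0.007² + 0.021² + 0.007² = 0.2884 + 0.0002 + 0.0025 + 0.0130 + 0.0625 + 0.0000 + 0.0004 + 0.0000 = 0.3671 (working shown to 4 dp, full precision carried).
So 1 − D = 0.6329, i.e. 0.63 to 2 decimal places.

0.63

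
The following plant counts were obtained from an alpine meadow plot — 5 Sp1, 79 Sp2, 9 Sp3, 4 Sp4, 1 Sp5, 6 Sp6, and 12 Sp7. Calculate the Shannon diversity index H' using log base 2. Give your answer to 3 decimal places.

Total N = 5+79+9+4+1+6+12 = 116, so the proportions are 0.0431, 0.68103, 0.07759, 0.03448, 0.00862, 0.05172, 0.10345 (working shown to 5 dp, full precision carried).
Each pᵢ log₂ pᵢ term: 0.0431×(-4.53605)=-0.19552, 0.68103×(-0.55420)=-0.37743, 0.07759×(-3.68806)=-0.28614, 0.03448×(-4.85798)=-0.16752, 0.00862×(-6.85798)=-0.05912, 0.05172×(-4.27302)=-0.22102, 0.10345×(-3.27302)=-0.33859.
Sum = -1.64533, so H' = 1.645.

1.645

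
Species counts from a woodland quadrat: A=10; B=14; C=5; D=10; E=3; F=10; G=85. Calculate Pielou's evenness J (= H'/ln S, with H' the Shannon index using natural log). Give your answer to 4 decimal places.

Total N = 10+14+5+10+3+10+85 = 137, so the proportions are 0.072993, 0.10219, 0.036496, 0.072993, 0.021898, 0.072993, 0.620438 (working shown to 6 dp, full precision carried).
H' = −Σ pᵢ ln pᵢ = −((-0.191051) + (-0.233087) + (-0.120823) + (-0.191051) + (-0.083680) + (-0.191051) + (-0.296153)) = 1.306895.
With S = 7 species, ln S = 1.945910, so J = 1.306895/1.945910 = 0.671611, i.e. 0.6716 to 4 decimal places.

0.6716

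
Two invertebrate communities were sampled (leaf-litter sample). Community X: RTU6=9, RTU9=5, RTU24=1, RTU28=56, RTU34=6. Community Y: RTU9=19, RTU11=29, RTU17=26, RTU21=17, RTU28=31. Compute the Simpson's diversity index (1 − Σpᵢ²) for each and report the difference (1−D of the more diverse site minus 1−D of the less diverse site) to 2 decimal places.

0.34

Community X: N=77, proportions 0.1168831, 0.0649351, 0.012987, 0.7272727, 0.0779221, giving 1−D = 0.4469556 (working shown to 7 dp, full precision carried).
Community Y: N=122, proportions 0.1557377, 0.2377049, 0.2131148, 0.1393443, 0.2540984, giving 1−D = 0.7898414.
Difference = |0.4469556 − 0.7898414| = 0.3428858, i.e. 0.34 to 2 decimal places.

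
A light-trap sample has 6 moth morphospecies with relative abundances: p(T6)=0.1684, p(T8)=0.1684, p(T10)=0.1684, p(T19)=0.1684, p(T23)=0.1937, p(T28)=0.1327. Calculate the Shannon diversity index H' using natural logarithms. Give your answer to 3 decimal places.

1.786

Each pᵢ ln pᵢ term (working shown to 5 dp, full precision carried): 0.1684×(-1.78141)=-0.29999, 0.1684×(-1.78141)=-0.29999, 0.1684×(-1.78141)=-0.29999, 0.1684×(-1.78141)=-0.29999, 0.1937×(-1.64144)=-0.31795, 0.1327×(-2.01966)=-0.26801.
Sum = -1.78592, so H' = 1.786.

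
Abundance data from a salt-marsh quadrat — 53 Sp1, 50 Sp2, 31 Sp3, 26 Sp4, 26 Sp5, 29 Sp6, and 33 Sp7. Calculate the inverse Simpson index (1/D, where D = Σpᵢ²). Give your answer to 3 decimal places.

6.439

Total N = 53+50+31+26+26+29+33 = 248, so the proportions are 0.2137097, 0.2016129, 0.125, 0.1048387, 0.1048387, 0.1169355, 0.1330645 (working shown to 7 dp, full precision carried).
D = 0.2137097² + 0.2016129² + 0.125² + 0.1048387² + 0.1048387² + 0.1169355² + 0.1330645² = 0.0456718 + 0.0406478 + 0.0156250 + 0.0109912 + 0.0109912 + 0.0136739 + 0.0177062 = 0.1553070.
So 1/D = 6.43886, i.e. 6.439 to 3 decimal places.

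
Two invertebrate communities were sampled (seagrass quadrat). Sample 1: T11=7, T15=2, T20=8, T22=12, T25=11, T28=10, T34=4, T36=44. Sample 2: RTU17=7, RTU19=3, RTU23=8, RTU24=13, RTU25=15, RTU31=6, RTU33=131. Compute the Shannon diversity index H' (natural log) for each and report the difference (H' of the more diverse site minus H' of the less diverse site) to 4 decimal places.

0.6248

Sample 1: N=98, proportions 0.0714286, 0.0204082, 0.0816327, 0.122449, 0.1122449, 0.1020408, 0.0408163, 0.4489796, giving H' = 1.6980869 (working shown to 7 dp, full precision carried).
Sample 2: N=183, proportions 0.0382514, 0.0163934, 0.0437158, 0.0710383, 0.0819672, 0.0327869, 0.715847, giving H' = 1.0733154.
Difference = |1.6980869 − 1.0733154| = 0.6247715, i.e. 0.6248 to 4 decimal places.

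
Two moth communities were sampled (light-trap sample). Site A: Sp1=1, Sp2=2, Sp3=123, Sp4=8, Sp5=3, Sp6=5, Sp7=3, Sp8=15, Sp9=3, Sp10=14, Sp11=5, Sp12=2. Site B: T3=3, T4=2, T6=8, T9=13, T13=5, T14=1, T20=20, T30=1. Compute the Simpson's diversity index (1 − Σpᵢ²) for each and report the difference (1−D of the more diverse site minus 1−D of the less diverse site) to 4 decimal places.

Site A: N=184, proportions 0.005435, 0.01087, 0.668478, 0.043478, 0.016304, 0.027174, 0.016304, 0.081522, 0.016304, 0.076087, 0.027174, 0.01087, giving 1−D = 0.536271 (working shown to 6 dp, full precision carried).
Site B: N=53, proportions 0.056604, 0.037736, 0.150943, 0.245283, 0.09434, 0.018868, 0.377358, 0.018868, giving 1−D = 0.760413.
Difference = |0.536271 − 0.760413| = 0.224142, i.e. 0.2241 to 4 decimal places.

0.2241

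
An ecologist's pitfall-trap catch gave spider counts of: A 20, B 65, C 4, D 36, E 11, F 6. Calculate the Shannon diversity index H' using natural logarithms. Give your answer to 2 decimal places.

Total N = 20+65+4+36+11+6 = 142, so the proportions are 0.1408, 0.4577, 0.0282, 0.2535, 0.0775, 0.0423 (working shown to 4 dp, full precision carried).
Each pᵢ ln pᵢ term: 0.1408×(-1.9601)=-0.2761, 0.4577×(-0.7814)=-0.3577, 0.0282×(-3.5695)=-0.1006, 0.2535×(-1.3723)=-0.3479, 0.0775×(-2.5579)=-0.1981, 0.0423×(-3.1641)=-0.1337.
Sum = -1.4141, so H' = 1.41.

1.41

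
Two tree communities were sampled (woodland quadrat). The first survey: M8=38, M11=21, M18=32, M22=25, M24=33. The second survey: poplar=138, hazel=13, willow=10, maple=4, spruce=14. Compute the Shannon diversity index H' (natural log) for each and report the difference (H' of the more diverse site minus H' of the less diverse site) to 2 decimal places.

0.75

The first survey: N=149, proportions 0.25503, 0.14094, 0.21477, 0.16779, 0.22148, giving H' = 1.58835 (working shown to 5 dp, full precision carried).
The second survey: N=179, proportions 0.77095, 0.07263, 0.05587, 0.02235, 0.07821, giving H' = 0.83642.
Difference = |1.58835 − 0.83642| = 0.75193, i.e. 0.75 to 2 decimal places.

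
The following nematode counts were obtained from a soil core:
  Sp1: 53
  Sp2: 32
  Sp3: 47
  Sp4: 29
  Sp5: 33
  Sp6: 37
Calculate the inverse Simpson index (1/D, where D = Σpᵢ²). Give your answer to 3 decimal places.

Total N = 53+32+47+29+33+37 = 231, so the proportions are 0.2294372, 0.1385281, 0.2034632, 0.1255411, 0.1428571, 0.1601732 (working shown to 7 dp, full precision carried).
D = 0.2294372² + 0.1385281² + 0.2034632² + 0.1255411² + 0.1428571² + 0.1601732² = 0.0526414 + 0.0191900 + 0.0413973 + 0.0157606 + 0.0204082 + 0.0256554 = 0.1750529.
So 1/D = 5.71256, i.e. 5.713 to 3 decimal places.

5.713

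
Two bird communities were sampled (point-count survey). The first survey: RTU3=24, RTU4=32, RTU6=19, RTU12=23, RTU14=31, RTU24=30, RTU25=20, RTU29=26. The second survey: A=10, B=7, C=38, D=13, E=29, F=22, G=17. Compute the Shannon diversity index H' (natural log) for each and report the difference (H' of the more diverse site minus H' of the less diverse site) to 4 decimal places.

0.2533

The first survey: N=205, proportions 0.117073, 0.156098, 0.092683, 0.112195, 0.15122, 0.146341, 0.097561, 0.126829, giving H' = 2.062755 (working shown to 6 dp, full precision carried).
The second survey: N=136, proportions 0.073529, 0.051471, 0.279412, 0.095588, 0.213235, 0.161765, 0.125, giving H' = 1.809427.
Difference = |2.062755 − 1.809427| = 0.253328, i.e. 0.2533 to 4 decimal places.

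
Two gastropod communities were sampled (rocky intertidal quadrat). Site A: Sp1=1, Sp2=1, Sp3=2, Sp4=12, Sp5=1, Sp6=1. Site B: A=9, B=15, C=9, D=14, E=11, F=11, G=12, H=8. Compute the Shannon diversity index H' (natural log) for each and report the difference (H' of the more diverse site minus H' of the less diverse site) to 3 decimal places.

Site A: N=18, proportions 0.05556, 0.05556, 0.11111, 0.66667, 0.05556, 0.05556, giving H' = 1.15675 (working shown to 5 dp, full precision carried).
Site B: N=89, proportions 0.10112, 0.16854, 0.10112, 0.1573, 0.1236, 0.1236, 0.13483, 0.08989, giving H' = 2.05801.
Difference = |1.15675 − 2.05801| = 0.90126, i.e. 0.901 to 3 decimal places.

0.901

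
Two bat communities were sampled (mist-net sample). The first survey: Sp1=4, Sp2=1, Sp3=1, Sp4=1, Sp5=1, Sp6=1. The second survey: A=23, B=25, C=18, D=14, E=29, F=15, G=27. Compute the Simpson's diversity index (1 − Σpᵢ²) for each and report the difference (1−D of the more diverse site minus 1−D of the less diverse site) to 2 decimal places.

The first survey: N=9, proportions 0.44444, 0.11111, 0.11111, 0.11111, 0.11111, 0.11111, giving 1−D = 0.74074 (working shown to 5 dp, full precision carried).
The second survey: N=151, proportions 0.15232, 0.16556, 0.11921, 0.09272, 0.19205, 0.09934, 0.17881, giving 1−D = 0.84786.
Difference = |0.74074 − 0.84786| = 0.10712, i.e. 0.11 to 2 decimal places.

0.11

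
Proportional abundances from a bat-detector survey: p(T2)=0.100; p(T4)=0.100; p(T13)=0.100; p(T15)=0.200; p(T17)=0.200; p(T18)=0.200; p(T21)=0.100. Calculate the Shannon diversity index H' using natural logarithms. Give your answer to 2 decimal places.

Each pᵢ ln pᵢ term (working shown to 4 dp, full precision carried): 0.1×(-2.3026)=-0.2303, 0.1×(-2.3026)=-0.2303, 0.1×(-2.3026)=-0.2303, 0.2×(-1.6094)=-0.3219, 0.2×(-1.6094)=-0.3219, 0.2×(-1.6094)=-0.3219, 0.1×(-2.3026)=-0.2303.
Sum = -1.8867, so H' = 1.89.

1.89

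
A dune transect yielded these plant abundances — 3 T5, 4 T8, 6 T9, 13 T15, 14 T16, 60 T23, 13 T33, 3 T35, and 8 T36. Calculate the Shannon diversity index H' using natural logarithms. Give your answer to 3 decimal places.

Total N = 3+4+6+13+14+60+13+3+8 = 124, so the proportions are 0.02419, 0.03226, 0.04839, 0.10484, 0.1129, 0.48387, 0.10484, 0.02419, 0.06452 (working shown to 5 dp, full precision carried).
Each pᵢ ln pᵢ term: 0.02419×(-3.72167)=-0.09004, 0.03226×(-3.43399)=-0.11077, 0.04839×(-3.02852)=-0.14654, 0.10484×(-2.25533)=-0.23645, 0.1129×(-2.18122)=-0.24627, 0.48387×(-0.72594)=-0.35126, 0.10484×(-2.25533)=-0.23645, 0.02419×(-3.72167)=-0.09004, 0.06452×(-2.74084)=-0.17683.
Sum = -1.68464, so H' = 1.685.

1.685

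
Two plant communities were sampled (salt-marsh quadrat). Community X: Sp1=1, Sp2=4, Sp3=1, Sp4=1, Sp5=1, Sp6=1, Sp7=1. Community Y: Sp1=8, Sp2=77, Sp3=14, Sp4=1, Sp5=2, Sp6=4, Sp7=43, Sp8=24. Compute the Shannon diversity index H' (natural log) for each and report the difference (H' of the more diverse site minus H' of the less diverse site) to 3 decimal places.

Community X: N=10, proportions 0.1, 0.4, 0.1, 0.1, 0.1, 0.1, 0.1, giving H' = 1.74807 (working shown to 5 dp, full precision carried).
Community Y: N=173, proportions 0.04624, 0.44509, 0.08092, 0.00578, 0.01156, 0.02312, 0.24855, 0.13873, giving H' = 1.49438.
Difference = |1.74807 − 1.49438| = 0.25369, i.e. 0.254 to 3 decimal places.

0.254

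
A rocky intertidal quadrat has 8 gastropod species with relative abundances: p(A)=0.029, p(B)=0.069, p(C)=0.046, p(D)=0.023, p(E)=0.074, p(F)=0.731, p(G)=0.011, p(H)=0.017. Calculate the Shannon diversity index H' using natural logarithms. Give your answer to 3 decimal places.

1.056

Each pᵢ ln pᵢ term (working shown to 5 dp, full precision carried): 0.029×(-3.54046)=-0.10267, 0.069×(-2.67365)=-0.18448, 0.046×(-3.07911)=-0.14164, 0.023×(-3.77226)=-0.08676, 0.074×(-2.60369)=-0.19267, 0.731×(-0.31334)=-0.22905, 0.011×(-4.50986)=-0.04961, 0.017×(-4.07454)=-0.06927.
Sum = -1.05616, so H' = 1.056.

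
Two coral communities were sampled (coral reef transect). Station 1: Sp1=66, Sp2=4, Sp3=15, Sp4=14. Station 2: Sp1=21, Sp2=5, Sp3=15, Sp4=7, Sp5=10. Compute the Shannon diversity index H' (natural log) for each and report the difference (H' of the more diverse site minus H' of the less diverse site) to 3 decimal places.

Station 1: N=99, proportions 0.66667, 0.0404, 0.15152, 0.14141, giving H' = 0.96249 (working shown to 5 dp, full precision carried).
Station 2: N=58, proportions 0.36207, 0.08621, 0.25862, 0.12069, 0.17241, giving H' = 1.48716.
Difference = |0.96249 − 1.48716| = 0.52467, i.e. 0.525 to 3 decimal places.

0.525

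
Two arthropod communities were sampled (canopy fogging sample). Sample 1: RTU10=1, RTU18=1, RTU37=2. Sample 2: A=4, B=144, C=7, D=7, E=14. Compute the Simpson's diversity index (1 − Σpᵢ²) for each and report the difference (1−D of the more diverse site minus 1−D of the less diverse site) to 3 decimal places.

0.304

Sample 1: N=4, proportions 0.25, 0.25, 0.5, giving 1−D = 0.62500 (working shown to 5 dp, full precision carried).
Sample 2: N=176, proportions 0.02273, 0.81818, 0.03977, 0.03977, 0.07955, giving 1−D = 0.32057.
Difference = |0.62500 − 0.32057| = 0.30443, i.e. 0.304 to 3 decimal places.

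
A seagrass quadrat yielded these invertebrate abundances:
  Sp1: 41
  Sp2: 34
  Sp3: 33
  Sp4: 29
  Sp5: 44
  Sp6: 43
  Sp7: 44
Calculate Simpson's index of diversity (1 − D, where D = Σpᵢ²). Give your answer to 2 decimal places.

Total N = 41+34+33+29+44+43+44 = 268, so the proportions are 0.153, 0.1269, 0.1231, 0.1082, 0.1642, 0.1604, 0.1642 (working shown to 4 dp, full precision carried).
D = 0.153² + 0.1269² + 0.1231² + 0.1082² + 0.1642² + 0.1604² + 0.1642² = 0.0234 + 0.0161 + 0.0152 + 0.0117 + 0.0270 + 0.0257 + 0.0270 = 0.1460.
So 1 − D = 0.8540, i.e. 0.85 to 2 decimal places.

0.85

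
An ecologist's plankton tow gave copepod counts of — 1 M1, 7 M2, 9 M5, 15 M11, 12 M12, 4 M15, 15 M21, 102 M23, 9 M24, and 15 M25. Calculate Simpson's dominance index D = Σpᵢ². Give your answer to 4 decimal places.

0.3206

Total N = 1+7+9+15+12+4+15+102+9+15 = 189, so the proportions are 0.005291, 0.037037, 0.047619, 0.079365, 0.063492, 0.021164, 0.079365, 0.539683, 0.047619, 0.079365 (working shown to 6 dp, full precision carried).
D = 0.005291² + 0.037037² + 0.047619² + 0.079365² + 0.063492² + 0.021164² + 0.079365² + 0.539683² + 0.047619² + 0.079365² = 0.000028 + 0.001372 + 0.002268 + 0.006299 + 0.004031 + 0.000448 + 0.006299 + 0.291257 + 0.002268 + 0.006299 = 0.320568.
To 4 decimal places, D = 0.3206.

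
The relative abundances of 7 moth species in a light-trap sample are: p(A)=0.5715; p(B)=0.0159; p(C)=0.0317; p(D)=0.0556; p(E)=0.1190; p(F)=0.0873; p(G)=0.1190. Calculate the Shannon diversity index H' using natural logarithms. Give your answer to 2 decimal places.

Each pᵢ ln pᵢ term (working shown to 4 dp, full precision carried): 0.5715×(-0.5595)=-0.3197, 0.0159×(-4.1414)=-0.0658, 0.0317×(-3.4514)=-0.1094, 0.0556×(-2.8896)=-0.1607, 0.119×(-2.1286)=-0.2533, 0.0873×(-2.4384)=-0.2129, 0.119×(-2.1286)=-0.2533.
Sum = -1.3752, so H' = 1.38.

1.38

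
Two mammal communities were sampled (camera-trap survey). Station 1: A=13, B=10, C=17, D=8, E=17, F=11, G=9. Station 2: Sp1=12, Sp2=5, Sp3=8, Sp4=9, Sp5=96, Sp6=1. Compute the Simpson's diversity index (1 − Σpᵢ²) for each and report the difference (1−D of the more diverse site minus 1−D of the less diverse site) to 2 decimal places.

0.40

Station 1: N=85, proportions 0.15294, 0.11765, 0.2, 0.09412, 0.2, 0.12941, 0.10588, giving 1−D = 0.84595 (working shown to 5 dp, full precision carried).
Station 2: N=131, proportions 0.0916, 0.03817, 0.06107, 0.0687, 0.73282, 0.00763, giving 1−D = 0.44461.
Difference = |0.84595 − 0.44461| = 0.40134, i.e. 0.40 to 2 decimal places.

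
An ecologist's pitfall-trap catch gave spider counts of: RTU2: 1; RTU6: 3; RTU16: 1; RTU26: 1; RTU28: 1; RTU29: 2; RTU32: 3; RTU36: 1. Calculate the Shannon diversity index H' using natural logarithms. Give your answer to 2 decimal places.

1.95

Total N = 1+3+1+1+1+2+3+1 = 13, so the proportions are 0.0769, 0.2308, 0.0769, 0.0769, 0.0769, 0.1538, 0.2308, 0.0769 (working shown to 4 dp, full precision carried).
Each pᵢ ln pᵢ term: 0.0769×(-2.5649)=-0.1973, 0.2308×(-1.4663)=-0.3384, 0.0769×(-2.5649)=-0.1973, 0.0769×(-2.5649)=-0.1973, 0.0769×(-2.5649)=-0.1973, 0.1538×(-1.8718)=-0.2880, 0.2308×(-1.4663)=-0.3384, 0.0769×(-2.5649)=-0.1973.
Sum = -1.9513, so H' = 1.95.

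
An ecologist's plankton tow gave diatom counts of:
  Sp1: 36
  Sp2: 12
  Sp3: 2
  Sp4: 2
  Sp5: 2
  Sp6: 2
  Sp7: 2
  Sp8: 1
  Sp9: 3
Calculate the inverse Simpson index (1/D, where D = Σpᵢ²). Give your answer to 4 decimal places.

2.6150

Total N = 36+12+2+2+2+2+2+1+3 = 62, so the proportions are 0.5806452, 0.1935484, 0.0322581, 0.0322581, 0.0322581, 0.0322581, 0.0322581, 0.016129, 0.0483871 (working shown to 7 dp, full precision carried).
D = 0.5806452² + 0.1935484² + 0.0322581² + 0.0322581² + 0.0322581² + 0.0322581² + 0.0322581² + 0.016129² + 0.0483871² = 0.3371488 + 0.0374610 + 0.0010406 + 0.0010406 + 0.0010406 + 0.0010406 + 0.0010406 + 0.0002601 + 0.0023413 = 0.3824142.
So 1/D = 2.614966, i.e. 2.6150 to 4 decimal places.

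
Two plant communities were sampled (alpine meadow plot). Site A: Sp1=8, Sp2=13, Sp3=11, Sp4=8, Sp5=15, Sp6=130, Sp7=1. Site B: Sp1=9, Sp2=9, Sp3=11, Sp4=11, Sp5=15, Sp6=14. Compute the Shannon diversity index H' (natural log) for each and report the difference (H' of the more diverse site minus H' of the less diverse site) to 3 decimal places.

0.667

Site A: N=186, proportions 0.043011, 0.069892, 0.05914, 0.043011, 0.080645, 0.698925, 0.005376, giving H' = 1.105357 (working shown to 6 dp, full precision carried).
Site B: N=69, proportions 0.130435, 0.130435, 0.15942, 0.15942, 0.217391, 0.202899, giving H' = 1.772204.
Difference = |1.105357 − 1.772204| = 0.666847, i.e. 0.667 to 3 decimal places.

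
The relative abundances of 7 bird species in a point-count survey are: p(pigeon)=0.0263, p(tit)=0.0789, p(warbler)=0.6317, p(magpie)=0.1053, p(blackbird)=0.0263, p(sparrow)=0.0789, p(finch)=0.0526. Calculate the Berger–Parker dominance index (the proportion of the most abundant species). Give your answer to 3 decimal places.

0.632

The largest proportion is 0.6317, i.e. d = 0.632 to 3 decimal places.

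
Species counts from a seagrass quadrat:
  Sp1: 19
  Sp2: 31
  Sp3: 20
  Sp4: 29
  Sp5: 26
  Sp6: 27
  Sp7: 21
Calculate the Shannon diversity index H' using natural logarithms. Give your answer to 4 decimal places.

Total N = 19+31+20+29+26+27+21 = 173, so the proportions are 0.109827, 0.179191, 0.115607, 0.16763, 0.150289, 0.156069, 0.121387 (working shown to 6 dp, full precision carried).
Each pᵢ ln pᵢ term: 0.109827×(-2.208853)=-0.242591, 0.179191×(-1.719304)=-0.308083, 0.115607×(-2.157559)=-0.249429, 0.16763×(-1.785996)=-0.299387, 0.150289×(-1.895195)=-0.284827, 0.156069×(-1.857455)=-0.289892, 0.121387×(-2.108769)=-0.255978.
Sum = -1.930186, so H' = 1.9302.

1.9302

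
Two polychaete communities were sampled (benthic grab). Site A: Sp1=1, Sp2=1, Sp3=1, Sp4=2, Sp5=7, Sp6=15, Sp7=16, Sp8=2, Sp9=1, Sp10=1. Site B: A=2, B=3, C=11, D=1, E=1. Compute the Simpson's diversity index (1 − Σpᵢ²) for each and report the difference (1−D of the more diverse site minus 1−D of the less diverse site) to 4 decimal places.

Site A: N=47, proportions 0.0212766, 0.0212766, 0.0212766, 0.0425532, 0.1489362, 0.3191489, 0.3404255, 0.0425532, 0.0212766, 0.0212766, giving 1−D = 0.7541874 (working shown to 7 dp, full precision carried).
Site B: N=18, proportions 0.1111111, 0.1666667, 0.6111111, 0.0555556, 0.0555556, giving 1−D = 0.5802469.
Difference = |0.7541874 − 0.5802469| = 0.1739405, i.e. 0.1739 to 4 decimal places.

0.1739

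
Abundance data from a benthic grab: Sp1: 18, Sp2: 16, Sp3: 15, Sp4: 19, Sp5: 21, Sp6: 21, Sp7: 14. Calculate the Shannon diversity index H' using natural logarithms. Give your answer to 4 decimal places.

1.9350

Total N = 18+16+15+19+21+21+14 = 124, so the proportions are 0.145161, 0.129032, 0.120968, 0.153226, 0.169355, 0.169355, 0.112903 (working shown to 6 dp, full precision carried).
Each pᵢ ln pᵢ term: 0.145161×(-1.929910)=-0.280148, 0.129032×(-2.047693)=-0.264218, 0.120968×(-2.112231)=-0.255512, 0.153226×(-1.875843)=-0.287427, 0.169355×(-1.775759)=-0.300733, 0.169355×(-1.775759)=-0.300733, 0.112903×(-2.181224)=-0.246267.
Sum = -1.935040, so H' = 1.9350.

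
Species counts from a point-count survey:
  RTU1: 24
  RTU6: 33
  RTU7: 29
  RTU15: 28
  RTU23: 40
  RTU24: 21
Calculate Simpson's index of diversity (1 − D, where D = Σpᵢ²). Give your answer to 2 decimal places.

0.83

Total N = 24+33+29+28+40+21 = 175, so the proportions are 0.1371, 0.1886, 0.1657, 0.16, 0.2286, 0.12 (working shown to 4 dp, full precision carried).
D = 0.1371² + 0.1886² + 0.1657² + 0.16² + 0.2286² + 0.12² = 0.0188 + 0.0356 + 0.0275 + 0.0256 + 0.0522 + 0.0144 = 0.1741.
So 1 − D = 0.8259, i.e. 0.83 to 2 decimal places.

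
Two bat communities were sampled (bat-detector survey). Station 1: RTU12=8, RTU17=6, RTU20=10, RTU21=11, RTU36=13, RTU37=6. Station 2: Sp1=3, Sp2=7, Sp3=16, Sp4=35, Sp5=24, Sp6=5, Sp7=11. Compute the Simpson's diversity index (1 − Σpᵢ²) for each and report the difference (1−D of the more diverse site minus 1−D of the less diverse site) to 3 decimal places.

0.041

Station 1: N=54, proportions 0.14815, 0.11111, 0.18519, 0.2037, 0.24074, 0.11111, giving 1−D = 0.81962 (working shown to 5 dp, full precision carried).
Station 2: N=101, proportions 0.0297, 0.06931, 0.15842, 0.34653, 0.23762, 0.0495, 0.10891, giving 1−D = 0.77836.
Difference = |0.81962 − 0.77836| = 0.04126, i.e. 0.041 to 3 decimal places.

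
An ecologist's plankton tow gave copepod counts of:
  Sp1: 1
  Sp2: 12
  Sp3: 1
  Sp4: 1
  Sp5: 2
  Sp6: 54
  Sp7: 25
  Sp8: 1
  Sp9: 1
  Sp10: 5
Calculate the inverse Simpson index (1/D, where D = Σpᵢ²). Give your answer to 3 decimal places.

2.853

Total N = 1+12+1+1+2+54+25+1+1+5 = 103, so the proportions are 0.009709, 0.116505, 0.009709, 0.009709, 0.019417, 0.524272, 0.242718, 0.009709, 0.009709, 0.048544 (working shown to 6 dp, full precision carried).
D = 0.009709² + 0.116505² + 0.009709² + 0.009709² + 0.019417² + 0.524272² + 0.242718² + 0.009709² + 0.009709² + 0.048544² = 0.000094 + 0.013573 + 0.000094 + 0.000094 + 0.000377 + 0.274861 + 0.058912 + 0.000094 + 0.000094 + 0.002356 = 0.350551.
So 1/D = 2.85265, i.e. 2.853 to 3 decimal places.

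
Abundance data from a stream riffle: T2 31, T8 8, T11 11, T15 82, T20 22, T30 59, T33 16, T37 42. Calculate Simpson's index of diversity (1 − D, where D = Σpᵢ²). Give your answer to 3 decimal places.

0.811

Total N = 31+8+11+82+22+59+16+42 = 271, so the proportions are 0.11439, 0.02952, 0.04059, 0.30258, 0.08118, 0.21771, 0.05904, 0.15498 (working shown to 5 dp, full precision carried).
D = 0.11439² + 0.02952² + 0.04059² + 0.30258² + 0.08118² + 0.21771² + 0.05904² + 0.15498² = 0.01309 + 0.00087 + 0.00165 + 0.09156 + 0.00659 + 0.04740 + 0.00349 + 0.02402 = 0.18865.
So 1 − D = 0.81135, i.e. 0.811 to 3 decimal places.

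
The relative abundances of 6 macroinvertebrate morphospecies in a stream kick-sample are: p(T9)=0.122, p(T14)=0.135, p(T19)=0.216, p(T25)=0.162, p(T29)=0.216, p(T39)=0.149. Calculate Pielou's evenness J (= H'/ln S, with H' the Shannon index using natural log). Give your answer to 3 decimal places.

0.986

H' = −Σ pᵢ ln pᵢ = −((-0.25666) + (-0.27033) + (-0.33102) + (-0.29487) + (-0.33102) + (-0.28367)) = 1.76755 (working shown to 5 dp, full precision carried).
With S = 6 species, ln S = 1.79176, so J = 1.76755/1.79176 = 0.98649, i.e. 0.986 to 3 decimal places.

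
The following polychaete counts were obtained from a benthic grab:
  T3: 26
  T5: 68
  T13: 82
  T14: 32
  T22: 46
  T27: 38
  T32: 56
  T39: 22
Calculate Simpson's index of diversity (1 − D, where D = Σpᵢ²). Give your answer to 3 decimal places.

Total N = 26+68+82+32+46+38+56+22 = 370, so the proportions are 0.07027, 0.18378, 0.22162, 0.08649, 0.12432, 0.1027, 0.15135, 0.05946 (working shown to 5 dp, full precision carried).
D = 0.07027² + 0.18378² + 0.22162² + 0.08649² + 0.12432² + 0.1027² + 0.15135² + 0.05946² = 0.00494 + 0.03378 + 0.04912 + 0.00748 + 0.01546 + 0.01055 + 0.02291 + 0.00354 = 0.14776.
So 1 − D = 0.85224, i.e. 0.852 to 3 decimal places.

0.852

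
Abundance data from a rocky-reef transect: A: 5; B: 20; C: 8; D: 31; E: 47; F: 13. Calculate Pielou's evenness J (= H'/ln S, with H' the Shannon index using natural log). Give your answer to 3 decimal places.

Total N = 5+20+8+31+47+13 = 124, so the proportions are 0.04032, 0.16129, 0.06452, 0.25, 0.37903, 0.10484 (working shown to 5 dp, full precision carried).
H' = −Σ pᵢ ln pᵢ = −((-0.12947) + (-0.29428) + (-0.17683) + (-0.34657) + (-0.36771) + (-0.23645)) = 1.55131.
With S = 6 species, ln S = 1.79176, so J = 1.55131/1.79176 = 0.86580, i.e. 0.866 to 3 decimal places.

0.866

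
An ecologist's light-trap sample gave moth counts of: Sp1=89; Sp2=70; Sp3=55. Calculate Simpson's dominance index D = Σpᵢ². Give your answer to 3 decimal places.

0.346

Total N = 89+70+55 = 214, so the proportions are 0.41589, 0.3271, 0.25701 (working shown to 5 dp, full precision carried).
D = 0.41589² + 0.3271² + 0.25701² = 0.17296 + 0.10700 + 0.06605 = 0.34601.
To 3 decimal places, D = 0.346.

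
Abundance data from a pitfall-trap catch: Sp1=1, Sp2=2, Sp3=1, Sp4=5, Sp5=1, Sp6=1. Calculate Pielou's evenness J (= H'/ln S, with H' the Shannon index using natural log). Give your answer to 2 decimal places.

0.86

Total N = 1+2+1+5+1+1 = 11, so the proportions are 0.0909, 0.1818, 0.0909, 0.4545, 0.0909, 0.0909 (working shown to 4 dp, full precision carried).
H' = −Σ pᵢ ln pᵢ = −((-0.2180) + (-0.3100) + (-0.2180) + (-0.3584) + (-0.2180) + (-0.2180)) = 1.5403.
With S = 6 species, ln S = 1.7918, so J = 1.5403/1.7918 = 0.8597, i.e. 0.86 to 2 decimal places.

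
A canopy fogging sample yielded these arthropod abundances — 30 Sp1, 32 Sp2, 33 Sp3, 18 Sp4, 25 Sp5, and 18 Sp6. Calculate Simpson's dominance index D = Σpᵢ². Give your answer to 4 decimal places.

Total N = 30+32+33+18+25+18 = 156, so the proportions are 0.192308, 0.205128, 0.211538, 0.115385, 0.160256, 0.115385 (working shown to 6 dp, full precision carried).
D = 0.192308² + 0.205128² + 0.211538² + 0.115385² + 0.160256² + 0.115385² = 0.036982 + 0.042078 + 0.044749 + 0.013314 + 0.025682 + 0.013314 = 0.176118.
To 4 decimal places, D = 0.1761.

0.1761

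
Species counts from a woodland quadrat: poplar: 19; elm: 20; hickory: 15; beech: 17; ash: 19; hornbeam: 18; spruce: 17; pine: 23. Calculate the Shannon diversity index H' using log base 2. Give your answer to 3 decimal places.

2.990

Total N = 19+20+15+17+19+18+17+23 = 148, so the proportions are 0.12838, 0.13514, 0.10135, 0.11486, 0.12838, 0.12162, 0.11486, 0.15541 (working shown to 5 dp, full precision carried).
Each pᵢ log₂ pᵢ term: 0.12838×(-2.96153)=-0.38020, 0.13514×(-2.88753)=-0.39021, 0.10135×(-3.30256)=-0.33472, 0.11486×(-3.12199)=-0.35861, 0.12838×(-2.96153)=-0.38020, 0.12162×(-3.03953)=-0.36967, 0.11486×(-3.12199)=-0.35861, 0.15541×(-2.68589)=-0.41740.
Sum = -2.98961, so H' = 2.990.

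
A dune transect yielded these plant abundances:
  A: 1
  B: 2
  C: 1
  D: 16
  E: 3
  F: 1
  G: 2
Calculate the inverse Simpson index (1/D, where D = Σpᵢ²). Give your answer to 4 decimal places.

2.4493

Total N = 1+2+1+16+3+1+2 = 26, so the proportions are 0.0384615, 0.0769231, 0.0384615, 0.6153846, 0.1153846, 0.0384615, 0.0769231 (working shown to 7 dp, full precision carried).
D = 0.0384615² + 0.0769231² + 0.0384615² + 0.6153846² + 0.1153846² + 0.0384615² + 0.0769231² = 0.0014793 + 0.0059172 + 0.0014793 + 0.3786982 + 0.0133136 + 0.0014793 + 0.0059172 = 0.4082840.
So 1/D = 2.449275, i.e. 2.4493 to 4 decimal places.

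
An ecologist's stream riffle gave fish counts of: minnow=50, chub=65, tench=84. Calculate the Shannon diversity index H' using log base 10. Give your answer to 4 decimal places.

0.4676

Total N = 50+65+84 = 199, so the proportions are 0.251256, 0.326633, 0.422111 (working shown to 6 dp, full precision carried).
Each pᵢ log₁₀ pᵢ term: 0.251256×(-0.599883)=-0.150724, 0.326633×(-0.485940)=-0.158724, 0.422111×(-0.374574)=-0.158112.
Sum = -0.467560, so H' = 0.4676.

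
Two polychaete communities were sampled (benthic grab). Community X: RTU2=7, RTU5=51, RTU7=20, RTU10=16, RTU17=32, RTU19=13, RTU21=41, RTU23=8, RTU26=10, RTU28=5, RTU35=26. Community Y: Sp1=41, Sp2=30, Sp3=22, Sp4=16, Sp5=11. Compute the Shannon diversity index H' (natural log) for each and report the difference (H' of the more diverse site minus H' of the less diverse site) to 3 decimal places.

Community X: N=229, proportions 0.03057, 0.22271, 0.08734, 0.06987, 0.13974, 0.05677, 0.17904, 0.03493, 0.04367, 0.02183, 0.11354, giving H' = 2.17021 (working shown to 5 dp, full precision carried).
Community Y: N=120, proportions 0.34167, 0.25, 0.18333, 0.13333, 0.09167, giving H' = 1.51221.
Difference = |2.17021 − 1.51221| = 0.65800, i.e. 0.658 to 3 decimal places.

0.658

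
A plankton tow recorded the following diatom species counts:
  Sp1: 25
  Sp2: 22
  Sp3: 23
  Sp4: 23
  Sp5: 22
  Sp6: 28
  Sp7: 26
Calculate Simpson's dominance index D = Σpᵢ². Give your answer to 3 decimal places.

0.144

Total N = 25+22+23+23+22+28+26 = 169, so the proportions are 0.14793, 0.13018, 0.13609, 0.13609, 0.13018, 0.16568, 0.15385 (working shown to 5 dp, full precision carried).
D = 0.14793² + 0.13018² + 0.13609² + 0.13609² + 0.13018² + 0.16568² + 0.15385² = 0.02188 + 0.01695 + 0.01852 + 0.01852 + 0.01695 + 0.02745 + 0.02367 = 0.14394.
To 3 decimal places, D = 0.144.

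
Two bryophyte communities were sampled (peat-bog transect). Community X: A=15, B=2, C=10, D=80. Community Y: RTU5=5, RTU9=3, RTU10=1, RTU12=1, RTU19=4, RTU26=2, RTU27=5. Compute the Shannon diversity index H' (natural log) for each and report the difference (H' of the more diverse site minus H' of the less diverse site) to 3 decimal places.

1.002

Community X: N=107, proportions 0.14019, 0.01869, 0.09346, 0.74766, giving H' = 0.78876 (working shown to 5 dp, full precision carried).
Community Y: N=21, proportions 0.2381, 0.14286, 0.04762, 0.04762, 0.19048, 0.09524, 0.2381, giving H' = 1.79111.
Difference = |0.78876 − 1.79111| = 1.00235, i.e. 1.002 to 3 decimal places.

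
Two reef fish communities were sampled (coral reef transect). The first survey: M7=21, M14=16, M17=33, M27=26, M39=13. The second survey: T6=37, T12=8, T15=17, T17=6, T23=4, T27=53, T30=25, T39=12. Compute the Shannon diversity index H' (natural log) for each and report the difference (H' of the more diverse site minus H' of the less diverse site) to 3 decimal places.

The first survey: N=109, proportions 0.19266, 0.14679, 0.30275, 0.23853, 0.11927, giving H' = 1.55616 (working shown to 5 dp, full precision carried).
The second survey: N=162, proportions 0.2284, 0.04938, 0.10494, 0.03704, 0.02469, 0.32716, 0.15432, 0.07407, giving H' = 1.78256.
Difference = |1.55616 − 1.78256| = 0.22640, i.e. 0.226 to 3 decimal places.

0.226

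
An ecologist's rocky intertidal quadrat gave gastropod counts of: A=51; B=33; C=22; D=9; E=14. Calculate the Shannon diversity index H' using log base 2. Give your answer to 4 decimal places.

2.0833

Total N = 51+33+22+9+14 = 129, so the proportions are 0.395349, 0.255814, 0.170543, 0.069767, 0.108527 (working shown to 6 dp, full precision carried).
Each pᵢ log₂ pᵢ term: 0.395349×(-1.338802)=-0.529294, 0.255814×(-1.966833)=-0.503143, 0.170543×(-2.551796)=-0.435190, 0.069767×(-3.841302)=-0.267998, 0.108527×(-3.203872)=-0.347707.
Sum = -2.083332, so H' = 2.0833.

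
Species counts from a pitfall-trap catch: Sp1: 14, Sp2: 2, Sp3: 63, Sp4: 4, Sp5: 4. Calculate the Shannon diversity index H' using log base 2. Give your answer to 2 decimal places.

1.29

Total N = 14+2+63+4+4 = 87, so the proportions are 0.16092, 0.02299, 0.72414, 0.04598, 0.04598 (working shown to 5 dp, full precision carried).
Each pᵢ log₂ pᵢ term: 0.16092×(-2.63559)=-0.42412, 0.02299×(-5.44294)=-0.12513, 0.72414×(-0.46566)=-0.33720, 0.04598×(-4.44294)=-0.20427, 0.04598×(-4.44294)=-0.20427.
Sum = -1.29499, so H' = 1.29.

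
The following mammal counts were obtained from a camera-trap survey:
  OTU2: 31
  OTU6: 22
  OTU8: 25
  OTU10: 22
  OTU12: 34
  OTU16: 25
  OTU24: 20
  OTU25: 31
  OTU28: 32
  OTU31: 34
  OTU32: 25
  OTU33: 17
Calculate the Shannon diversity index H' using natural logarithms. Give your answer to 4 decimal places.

2.4630

Total N = 31+22+25+22+34+25+20+31+32+34+25+17 = 318, so the proportions are 0.097484, 0.069182, 0.078616, 0.069182, 0.106918, 0.078616, 0.062893, 0.097484, 0.100629, 0.106918, 0.078616, 0.053459 (working shown to 6 dp, full precision carried).
Each pᵢ ln pᵢ term: 0.097484×(-2.328064)=-0.226950, 0.069182×(-2.671009)=-0.184787, 0.078616×(-2.543176)=-0.199935, 0.069182×(-2.671009)=-0.184787, 0.106918×(-2.235691)=-0.239036, 0.078616×(-2.543176)=-0.199935, 0.062893×(-2.766319)=-0.173982, 0.097484×(-2.328064)=-0.226950, 0.100629×(-2.296315)=-0.231076, 0.106918×(-2.235691)=-0.239036, 0.078616×(-2.543176)=-0.199935, 0.053459×(-2.928838)=-0.156573.
Sum = -2.462982, so H' = 2.4630.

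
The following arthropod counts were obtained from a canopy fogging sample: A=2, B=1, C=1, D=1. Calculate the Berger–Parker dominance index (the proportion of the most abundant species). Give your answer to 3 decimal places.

0.400

Total N = 2+1+1+1 = 5, so the proportions are 0.4, 0.2, 0.2, 0.2 (working shown to 5 dp, full precision carried).
The largest proportion is 0.4, i.e. d = 0.400 to 3 decimal places.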